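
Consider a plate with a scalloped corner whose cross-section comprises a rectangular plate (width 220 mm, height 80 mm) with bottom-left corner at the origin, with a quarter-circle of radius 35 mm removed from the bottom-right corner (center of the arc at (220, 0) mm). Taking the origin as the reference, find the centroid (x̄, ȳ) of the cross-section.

x̄ = 104.50 mm, ȳ = 41.45 mm

plate: A = 220 × 80 = 17600.00, centroid at (110.00, 40.00).
removed quarter-circle: A = −¼π·35² = -962.11, centroid at (205.15, 14.85).
ΣA = 16637.89 mm², ΣAx̄ = 1738626.86 mm³, ΣAȳ = 689708.33 mm³.
x̄ = 1738626.86/16637.89 = 104.50 mm; ȳ = 689708.33/16637.89 = 41.45 mm.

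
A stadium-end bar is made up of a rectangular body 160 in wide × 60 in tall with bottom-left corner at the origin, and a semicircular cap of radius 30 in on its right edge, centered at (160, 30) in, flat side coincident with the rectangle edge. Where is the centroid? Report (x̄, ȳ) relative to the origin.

rectangular body: A = 160 × 60 = 9600.00, centroid at (80.00, 30.00).
semicircular end: A = ½π·30² = 1413.72, centroid at (172.73, 30.00).
ΣA = 11013.72 in², ΣAx̄ = 1012194.67 in³, ΣAȳ = 330411.50 in³.
x̄ = 1012194.67/11013.72 = 91.90 in; ȳ = 330411.50/11013.72 = 30.00 in.

x̄ = 91.90 in, ȳ = 30.00 in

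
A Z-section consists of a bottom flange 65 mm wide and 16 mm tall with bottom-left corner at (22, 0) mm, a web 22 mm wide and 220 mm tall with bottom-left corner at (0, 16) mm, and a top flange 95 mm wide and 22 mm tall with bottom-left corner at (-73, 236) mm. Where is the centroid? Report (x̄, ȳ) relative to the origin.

Part | A | x̄ᵢ | ȳᵢ | A·x̄ᵢ | A·ȳᵢ
bottom flange | 1040.00 | 54.50 | 8.00 | 56680.00 | 8320.00
web | 4840.00 | 11.00 | 126.00 | 53240.00 | 609840.00
top flange | 2090.00 | -25.50 | 247.00 | -53295.00 | 516230.00
Σ | 7970.00 |  |  | 56625.00 | 1134390.00
x̄ = 56625.00 / 7970.00 = 7.10 mm
ȳ = 1134390.00 / 7970.00 = 142.33 mm

x̄ = 7.10 mm, ȳ = 142.33 mm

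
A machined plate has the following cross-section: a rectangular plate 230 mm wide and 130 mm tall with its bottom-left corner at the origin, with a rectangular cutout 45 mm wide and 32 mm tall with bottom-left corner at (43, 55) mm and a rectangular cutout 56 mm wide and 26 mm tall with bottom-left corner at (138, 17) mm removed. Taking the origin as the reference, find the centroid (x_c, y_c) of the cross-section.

plate: A = 230 × 130 = 29900.00, centroid at (115.00, 65.00).
hole 1: A = −(45 × 32) = -1440.00, centroid at (65.50, 71.00).
hole 2: A = −(56 × 26) = -1456.00, centroid at (166.00, 30.00).
ΣA = 27004.00 mm²
ΣAx_c = (29900.00)(115.00) + (-1440.00)(65.50) + (-1456.00)(166.00) = 3102484.00 mm³
ΣAy_c = (29900.00)(65.00) + (-1440.00)(71.00) + (-1456.00)(30.00) = 1797580.00 mm³
x_c = 3102484.00 / 27004.00 = 114.89 mm
y_c = 1797580.00 / 27004.00 = 66.57 mm

x_c = 114.89 mm, y_c = 66.57 mm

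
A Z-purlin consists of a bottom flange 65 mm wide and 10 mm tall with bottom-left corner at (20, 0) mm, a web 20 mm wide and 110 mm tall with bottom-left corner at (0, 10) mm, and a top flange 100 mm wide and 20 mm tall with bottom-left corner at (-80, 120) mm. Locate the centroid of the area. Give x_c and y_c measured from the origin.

Part | A | x̄ᵢ | ȳᵢ | A·x̄ᵢ | A·ȳᵢ
bottom flange | 650.00 | 52.50 | 5.00 | 34125.00 | 3250.00
web | 2200.00 | 10.00 | 65.00 | 22000.00 | 143000.00
top flange | 2000.00 | -30.00 | 130.00 | -60000.00 | 260000.00
Σ | 4850.00 |  |  | -3875.00 | 406250.00
x_c = -3875.00 / 4850.00 = -0.80 mm
y_c = 406250.00 / 4850.00 = 83.76 mm

x_c = -0.80 mm, y_c = 83.76 mm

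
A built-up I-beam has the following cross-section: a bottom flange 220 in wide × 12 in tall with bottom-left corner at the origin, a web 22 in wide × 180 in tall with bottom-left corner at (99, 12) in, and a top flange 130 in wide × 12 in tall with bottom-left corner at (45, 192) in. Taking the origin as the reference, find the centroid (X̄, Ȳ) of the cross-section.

X̄ = 110.00 in, Ȳ = 89.29 in

Part | A | x̄ᵢ | ȳᵢ | A·x̄ᵢ | A·ȳᵢ
bottom flange | 2640.00 | 110.00 | 6.00 | 290400.00 | 15840.00
web | 3960.00 | 110.00 | 102.00 | 435600.00 | 403920.00
top flange | 1560.00 | 110.00 | 198.00 | 171600.00 | 308880.00
Σ | 8160.00 |  |  | 897600.00 | 728640.00
X̄ = 897600.00 / 8160.00 = 110.00 in
Ȳ = 728640.00 / 8160.00 = 89.29 in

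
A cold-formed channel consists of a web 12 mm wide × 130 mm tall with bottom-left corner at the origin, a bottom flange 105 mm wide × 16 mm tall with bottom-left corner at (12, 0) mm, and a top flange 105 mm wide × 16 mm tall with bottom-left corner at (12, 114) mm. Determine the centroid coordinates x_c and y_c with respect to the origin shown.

x_c = 45.95 mm, y_c = 65.00 mm

Part | A | x̄ᵢ | ȳᵢ | A·x̄ᵢ | A·ȳᵢ
web | 1560.00 | 6.00 | 65.00 | 9360.00 | 101400.00
bottom flange | 1680.00 | 64.50 | 8.00 | 108360.00 | 13440.00
top flange | 1680.00 | 64.50 | 122.00 | 108360.00 | 204960.00
Σ | 4920.00 |  |  | 226080.00 | 319800.00
x_c = 226080.00 / 4920.00 = 45.95 mm
y_c = 319800.00 / 4920.00 = 65.00 mm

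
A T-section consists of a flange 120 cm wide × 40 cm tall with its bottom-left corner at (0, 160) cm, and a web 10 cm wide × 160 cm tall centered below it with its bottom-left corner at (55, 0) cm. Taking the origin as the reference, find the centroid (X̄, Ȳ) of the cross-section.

X̄ = 60.00 cm, Ȳ = 155.00 cm

web: A = 10 × 160 = 1600.00, centroid at (60.00, 80.00).
flange: A = 120 × 40 = 4800.00, centroid at (60.00, 180.00).
ΣA = 6400.00 cm², ΣAX̄ = 384000.00 cm³, ΣAȲ = 992000.00 cm³.
X̄ = 384000.00/6400.00 = 60.00 cm; Ȳ = 992000.00/6400.00 = 155.00 cm.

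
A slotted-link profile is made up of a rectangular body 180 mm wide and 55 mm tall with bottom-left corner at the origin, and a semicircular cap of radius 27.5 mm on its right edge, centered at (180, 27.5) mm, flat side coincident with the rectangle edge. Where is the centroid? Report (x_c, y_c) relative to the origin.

rectangular body: A = 180 × 55 = 9900.00, centroid at (90.00, 27.50).
semicircular end: A = ½π·27.5² = 1187.91, centroid at (191.67, 27.50).
ΣA = 11087.91 mm²
ΣAx_c = (9900.00)(90.00) + (1187.91)(191.67) = 1118689.23 mm³
ΣAy_c = (9900.00)(27.50) + (1187.91)(27.50) = 304917.65 mm³
x_c = 1118689.23 / 11087.91 = 100.89 mm
y_c = 304917.65 / 11087.91 = 27.50 mm

x_c = 100.89 mm, y_c = 27.50 mm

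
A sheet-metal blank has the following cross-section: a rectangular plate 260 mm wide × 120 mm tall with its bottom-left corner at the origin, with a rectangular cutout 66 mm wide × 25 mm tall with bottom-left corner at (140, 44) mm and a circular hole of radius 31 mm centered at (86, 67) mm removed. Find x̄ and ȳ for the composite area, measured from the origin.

plate: A = 260 × 120 = 31200.00, centroid at (130.00, 60.00).
hole 1: A = −(66 × 25) = -1650.00, centroid at (173.00, 56.50).
hole 2: A = −π·31² = -3019.07, centroid at (86.00, 67.00).
ΣA = 26530.93 mm²
ΣAx̄ = (31200.00)(130.00) + (-1650.00)(173.00) + (-3019.07)(86.00) = 3510909.93 mm³
ΣAȳ = (31200.00)(60.00) + (-1650.00)(56.50) + (-3019.07)(67.00) = 1576497.27 mm³
x̄ = 3510909.93 / 26530.93 = 132.33 mm
ȳ = 1576497.27 / 26530.93 = 59.42 mm

x̄ = 132.33 mm, ȳ = 59.42 mm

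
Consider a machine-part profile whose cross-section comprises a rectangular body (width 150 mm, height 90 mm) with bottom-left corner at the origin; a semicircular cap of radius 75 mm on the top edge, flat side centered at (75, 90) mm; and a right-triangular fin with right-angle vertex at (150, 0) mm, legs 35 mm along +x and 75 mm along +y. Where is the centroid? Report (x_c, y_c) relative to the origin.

Part | A | x̄ᵢ | ȳᵢ | A·x̄ᵢ | A·ȳᵢ
rectangular body | 13500.00 | 75.00 | 45.00 | 1012500.00 | 607500.00
semicircular top | 8835.73 | 75.00 | 121.83 | 662679.70 | 1076465.64
triangular fin | 1312.50 | 161.67 | 25.00 | 212187.50 | 32812.50
Σ | 23648.23 |  |  | 1887367.20 | 1716778.14
x_c = 1887367.20 / 23648.23 = 79.81 mm
y_c = 1716778.14 / 23648.23 = 72.60 mm

x_c = 79.81 mm, y_c = 72.60 mm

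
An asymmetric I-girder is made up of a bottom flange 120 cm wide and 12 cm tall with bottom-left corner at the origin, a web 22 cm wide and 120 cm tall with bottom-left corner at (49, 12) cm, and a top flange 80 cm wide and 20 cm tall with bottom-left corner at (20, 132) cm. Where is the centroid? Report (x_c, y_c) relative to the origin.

Part | A | x̄ᵢ | ȳᵢ | A·x̄ᵢ | A·ȳᵢ
bottom flange | 1440.00 | 60.00 | 6.00 | 86400.00 | 8640.00
web | 2640.00 | 60.00 | 72.00 | 158400.00 | 190080.00
top flange | 1600.00 | 60.00 | 142.00 | 96000.00 | 227200.00
Σ | 5680.00 |  |  | 340800.00 | 425920.00
x_c = 340800.00 / 5680.00 = 60.00 cm
y_c = 425920.00 / 5680.00 = 74.99 cm

x_c = 60.00 cm, y_c = 74.99 cm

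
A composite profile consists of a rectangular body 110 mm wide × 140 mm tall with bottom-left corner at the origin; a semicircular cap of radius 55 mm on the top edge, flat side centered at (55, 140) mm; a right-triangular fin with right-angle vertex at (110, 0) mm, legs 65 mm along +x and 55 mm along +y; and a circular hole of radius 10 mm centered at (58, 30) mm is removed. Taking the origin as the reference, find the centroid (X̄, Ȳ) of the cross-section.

X̄ = 61.29 mm, Ȳ = 86.82 mm

rectangular body: A = 110 × 140 = 15400.00, centroid at (55.00, 70.00).
semicircular top: A = ½π·55² = 4751.66, centroid at (55.00, 163.34).
triangular fin: A = ½·65·55 = 1787.50, centroid at (131.67, 18.33).
hole: A = −π·10² = -314.16, centroid at (58.00, 30.00).
ΣA = 21625.00 mm², ΣAX̄ = 1325474.17 mm³, ΣAȲ = 1877494.97 mm³.
X̄ = 1325474.17/21625.00 = 61.29 mm; Ȳ = 1877494.97/21625.00 = 86.82 mm.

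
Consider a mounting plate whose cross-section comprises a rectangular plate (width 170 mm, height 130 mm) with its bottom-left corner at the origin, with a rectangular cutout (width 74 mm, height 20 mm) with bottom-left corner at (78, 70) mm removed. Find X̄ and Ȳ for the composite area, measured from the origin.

X̄ = 82.85 mm, Ȳ = 63.92 mm

plate: A = 170 × 130 = 22100.00, centroid at (85.00, 65.00).
hole: A = −(74 × 20) = -1480.00, centroid at (115.00, 80.00).
ΣA = 20620.00 mm²
ΣAX̄ = (22100.00)(85.00) + (-1480.00)(115.00) = 1708300.00 mm³
ΣAȲ = (22100.00)(65.00) + (-1480.00)(80.00) = 1318100.00 mm³
X̄ = 1708300.00 / 20620.00 = 82.85 mm
Ȳ = 1318100.00 / 20620.00 = 63.92 mm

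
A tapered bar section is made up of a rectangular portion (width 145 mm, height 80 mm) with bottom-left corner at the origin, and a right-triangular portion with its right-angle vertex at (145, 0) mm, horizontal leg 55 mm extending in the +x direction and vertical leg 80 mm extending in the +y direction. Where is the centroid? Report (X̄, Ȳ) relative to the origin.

X̄ = 86.98 mm, Ȳ = 37.87 mm

rectangular portion: A = 145 × 80 = 11600.00, centroid at (72.50, 40.00).
triangular portion: A = ½·55·80 = 2200.00, centroid at (163.33, 26.67).
ΣA = 13800.00 mm², ΣAX̄ = 1200333.33 mm³, ΣAȲ = 522666.67 mm³.
X̄ = 1200333.33/13800.00 = 86.98 mm; Ȳ = 522666.67/13800.00 = 37.87 mm.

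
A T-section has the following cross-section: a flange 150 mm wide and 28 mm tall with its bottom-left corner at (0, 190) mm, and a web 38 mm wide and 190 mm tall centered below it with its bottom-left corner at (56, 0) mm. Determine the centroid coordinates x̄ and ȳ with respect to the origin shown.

x̄ = 75.00 mm, ȳ = 135.09 mm

web: A = 38 × 190 = 7220.00, centroid at (75.00, 95.00).
flange: A = 150 × 28 = 4200.00, centroid at (75.00, 204.00).
ΣA = 11420.00 mm²
ΣAx̄ = (7220.00)(75.00) + (4200.00)(75.00) = 856500.00 mm³
ΣAȳ = (7220.00)(95.00) + (4200.00)(204.00) = 1542700.00 mm³
x̄ = 856500.00 / 11420.00 = 75.00 mm
ȳ = 1542700.00 / 11420.00 = 135.09 mm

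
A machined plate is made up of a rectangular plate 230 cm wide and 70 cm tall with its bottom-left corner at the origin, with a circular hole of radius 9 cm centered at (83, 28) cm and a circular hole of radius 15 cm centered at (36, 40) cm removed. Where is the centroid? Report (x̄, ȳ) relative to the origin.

x̄ = 119.23 cm, ȳ = 34.88 cm

plate: A = 230 × 70 = 16100.00, centroid at (115.00, 35.00).
hole 1: A = −π·9² = -254.47, centroid at (83.00, 28.00).
hole 2: A = −π·15² = -706.86, centroid at (36.00, 40.00).
ΣA = 15138.67 cm², ΣAx̄ = 1804932.17 cm³, ΣAȳ = 528100.53 cm³.
x̄ = 1804932.17/15138.67 = 119.23 cm; ȳ = 528100.53/15138.67 = 34.88 cm.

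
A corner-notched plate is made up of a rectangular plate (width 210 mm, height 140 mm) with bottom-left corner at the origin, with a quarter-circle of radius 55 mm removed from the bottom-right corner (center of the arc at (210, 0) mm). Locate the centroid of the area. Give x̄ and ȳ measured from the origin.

x̄ = 97.82 mm, ȳ = 74.10 mm

Part | A | x̄ᵢ | ȳᵢ | A·x̄ᵢ | A·ȳᵢ
plate | 29400.00 | 105.00 | 70.00 | 3087000.00 | 2058000.00
removed quarter-circle | -2375.83 | 186.66 | 23.34 | -443465.85 | -55458.33
Σ | 27024.17 |  |  | 2643534.15 | 2002541.67
x̄ = 2643534.15 / 27024.17 = 97.82 mm
ȳ = 2002541.67 / 27024.17 = 74.10 mm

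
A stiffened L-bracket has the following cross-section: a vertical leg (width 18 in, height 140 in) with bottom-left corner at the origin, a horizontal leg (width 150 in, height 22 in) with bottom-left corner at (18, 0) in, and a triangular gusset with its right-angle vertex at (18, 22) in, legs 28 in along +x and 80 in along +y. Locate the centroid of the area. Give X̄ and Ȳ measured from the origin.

X̄ = 51.90 in, Ȳ = 38.50 in

Part | A | x̄ᵢ | ȳᵢ | A·x̄ᵢ | A·ȳᵢ
vertical leg | 2520.00 | 9.00 | 70.00 | 22680.00 | 176400.00
horizontal leg | 3300.00 | 93.00 | 11.00 | 306900.00 | 36300.00
gusset | 1120.00 | 27.33 | 48.67 | 30613.33 | 54506.67
Σ | 6940.00 |  |  | 360193.33 | 267206.67
X̄ = 360193.33 / 6940.00 = 51.90 in
Ȳ = 267206.67 / 6940.00 = 38.50 in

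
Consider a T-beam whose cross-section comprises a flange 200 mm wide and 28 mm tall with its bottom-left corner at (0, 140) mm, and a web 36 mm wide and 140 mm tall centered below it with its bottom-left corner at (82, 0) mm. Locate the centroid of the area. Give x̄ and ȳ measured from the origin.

web: A = 36 × 140 = 5040.00, centroid at (100.00, 70.00).
flange: A = 200 × 28 = 5600.00, centroid at (100.00, 154.00).
ΣA = 10640.00 mm², ΣAx̄ = 1064000.00 mm³, ΣAȳ = 1215200.00 mm³.
x̄ = 1064000.00/10640.00 = 100.00 mm; ȳ = 1215200.00/10640.00 = 114.21 mm.

x̄ = 100.00 mm, ȳ = 114.21 mm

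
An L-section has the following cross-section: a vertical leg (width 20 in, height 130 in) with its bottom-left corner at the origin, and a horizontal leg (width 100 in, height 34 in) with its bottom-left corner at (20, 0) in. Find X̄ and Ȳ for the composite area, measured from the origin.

vertical leg: A = 20 × 130 = 2600.00, centroid at (10.00, 65.00).
horizontal leg: A = 100 × 34 = 3400.00, centroid at (70.00, 17.00).
ΣA = 6000.00 in²
ΣAX̄ = (2600.00)(10.00) + (3400.00)(70.00) = 264000.00 in³
ΣAȲ = (2600.00)(65.00) + (3400.00)(17.00) = 226800.00 in³
X̄ = 264000.00 / 6000.00 = 44.00 in
Ȳ = 226800.00 / 6000.00 = 37.80 in

X̄ = 44.00 in, Ȳ = 37.80 in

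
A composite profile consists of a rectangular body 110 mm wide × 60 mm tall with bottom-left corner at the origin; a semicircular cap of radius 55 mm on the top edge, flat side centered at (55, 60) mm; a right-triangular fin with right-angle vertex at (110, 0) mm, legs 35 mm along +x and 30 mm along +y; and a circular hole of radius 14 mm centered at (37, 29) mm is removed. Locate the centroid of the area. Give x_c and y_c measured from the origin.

rectangular body: A = 110 × 60 = 6600.00, centroid at (55.00, 30.00).
semicircular top: A = ½π·55² = 4751.66, centroid at (55.00, 83.34).
triangular fin: A = ½·35·30 = 525.00, centroid at (121.67, 10.00).
hole: A = −π·14² = -615.75, centroid at (37.00, 29.00).
ΣA = 11260.91 mm²
ΣAx_c = (6600.00)(55.00) + (4751.66)(55.00) + (525.00)(121.67) + (-615.75)(37.00) = 665433.41 mm³
ΣAy_c = (6600.00)(30.00) + (4751.66)(83.34) + (525.00)(10.00) + (-615.75)(29.00) = 581409.39 mm³
x_c = 665433.41 / 11260.91 = 59.09 mm
y_c = 581409.39 / 11260.91 = 51.63 mm

x_c = 59.09 mm, y_c = 51.63 mm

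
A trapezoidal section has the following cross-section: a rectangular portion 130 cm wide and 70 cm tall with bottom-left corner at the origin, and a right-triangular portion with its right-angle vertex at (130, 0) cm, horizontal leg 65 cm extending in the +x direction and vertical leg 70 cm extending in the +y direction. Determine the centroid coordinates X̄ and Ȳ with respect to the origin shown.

Part | A | x̄ᵢ | ȳᵢ | A·x̄ᵢ | A·ȳᵢ
rectangular portion | 9100.00 | 65.00 | 35.00 | 591500.00 | 318500.00
triangular portion | 2275.00 | 151.67 | 23.33 | 345041.67 | 53083.33
Σ | 11375.00 |  |  | 936541.67 | 371583.33
X̄ = 936541.67 / 11375.00 = 82.33 cm
Ȳ = 371583.33 / 11375.00 = 32.67 cm

X̄ = 82.33 cm, Ȳ = 32.67 cm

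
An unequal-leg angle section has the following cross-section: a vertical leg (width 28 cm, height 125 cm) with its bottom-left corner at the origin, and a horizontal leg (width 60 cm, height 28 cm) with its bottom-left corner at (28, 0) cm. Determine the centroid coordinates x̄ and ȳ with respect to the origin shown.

vertical leg: A = 28 × 125 = 3500.00, centroid at (14.00, 62.50).
horizontal leg: A = 60 × 28 = 1680.00, centroid at (58.00, 14.00).
ΣA = 5180.00 cm², ΣAx̄ = 146440.00 cm³, ΣAȳ = 242270.00 cm³.
x̄ = 146440.00/5180.00 = 28.27 cm; ȳ = 242270.00/5180.00 = 46.77 cm.

x̄ = 28.27 cm, ȳ = 46.77 cm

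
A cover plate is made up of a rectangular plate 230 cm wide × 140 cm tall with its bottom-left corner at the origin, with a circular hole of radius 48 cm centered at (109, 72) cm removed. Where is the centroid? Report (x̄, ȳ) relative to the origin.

x̄ = 116.74 cm, ȳ = 69.42 cm

plate: A = 230 × 140 = 32200.00, centroid at (115.00, 70.00).
hole: A = −π·48² = -7238.23, centroid at (109.00, 72.00).
ΣA = 24961.77 cm², ΣAx̄ = 2914032.99 cm³, ΣAȳ = 1732847.48 cm³.
x̄ = 2914032.99/24961.77 = 116.74 cm; ȳ = 1732847.48/24961.77 = 69.42 cm.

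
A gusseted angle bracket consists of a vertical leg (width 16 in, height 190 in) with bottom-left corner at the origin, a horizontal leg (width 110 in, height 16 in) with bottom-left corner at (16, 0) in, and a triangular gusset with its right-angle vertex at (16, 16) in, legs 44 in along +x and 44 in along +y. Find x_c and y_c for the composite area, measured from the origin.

x_c = 31.03 in, y_c = 57.66 in

vertical leg: A = 16 × 190 = 3040.00, centroid at (8.00, 95.00).
horizontal leg: A = 110 × 16 = 1760.00, centroid at (71.00, 8.00).
gusset: A = ½·44·44 = 968.00, centroid at (30.67, 30.67).
ΣA = 5768.00 in², ΣAx_c = 178965.33 in³, ΣAy_c = 332565.33 in³.
x_c = 178965.33/5768.00 = 31.03 in; y_c = 332565.33/5768.00 = 57.66 in.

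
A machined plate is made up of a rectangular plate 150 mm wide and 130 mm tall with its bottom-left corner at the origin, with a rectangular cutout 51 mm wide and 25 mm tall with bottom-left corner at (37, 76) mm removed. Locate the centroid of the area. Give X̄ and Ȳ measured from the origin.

plate: A = 150 × 130 = 19500.00, centroid at (75.00, 65.00).
hole: A = −(51 × 25) = -1275.00, centroid at (62.50, 88.50).
ΣA = 18225.00 mm², ΣAX̄ = 1382812.50 mm³, ΣAȲ = 1154662.50 mm³.
X̄ = 1382812.50/18225.00 = 75.87 mm; Ȳ = 1154662.50/18225.00 = 63.36 mm.

X̄ = 75.87 mm, Ȳ = 63.36 mm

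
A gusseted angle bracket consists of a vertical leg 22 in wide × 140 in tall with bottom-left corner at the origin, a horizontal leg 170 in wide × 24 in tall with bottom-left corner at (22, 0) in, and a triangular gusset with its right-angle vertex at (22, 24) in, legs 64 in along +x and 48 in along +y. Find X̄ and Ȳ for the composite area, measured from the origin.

X̄ = 61.75 in, Ȳ = 37.49 in

Part | A | x̄ᵢ | ȳᵢ | A·x̄ᵢ | A·ȳᵢ
vertical leg | 3080.00 | 11.00 | 70.00 | 33880.00 | 215600.00
horizontal leg | 4080.00 | 107.00 | 12.00 | 436560.00 | 48960.00
gusset | 1536.00 | 43.33 | 40.00 | 66560.00 | 61440.00
Σ | 8696.00 |  |  | 537000.00 | 326000.00
X̄ = 537000.00 / 8696.00 = 61.75 in
Ȳ = 326000.00 / 8696.00 = 37.49 in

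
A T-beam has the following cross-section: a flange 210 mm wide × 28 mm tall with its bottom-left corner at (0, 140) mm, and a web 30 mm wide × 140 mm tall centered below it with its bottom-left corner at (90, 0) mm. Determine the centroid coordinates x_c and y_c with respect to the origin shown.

Part | A | x̄ᵢ | ȳᵢ | A·x̄ᵢ | A·ȳᵢ
web | 4200.00 | 105.00 | 70.00 | 441000.00 | 294000.00
flange | 5880.00 | 105.00 | 154.00 | 617400.00 | 905520.00
Σ | 10080.00 |  |  | 1058400.00 | 1199520.00
x_c = 1058400.00 / 10080.00 = 105.00 mm
y_c = 1199520.00 / 10080.00 = 119.00 mm

x_c = 105.00 mm, y_c = 119.00 mm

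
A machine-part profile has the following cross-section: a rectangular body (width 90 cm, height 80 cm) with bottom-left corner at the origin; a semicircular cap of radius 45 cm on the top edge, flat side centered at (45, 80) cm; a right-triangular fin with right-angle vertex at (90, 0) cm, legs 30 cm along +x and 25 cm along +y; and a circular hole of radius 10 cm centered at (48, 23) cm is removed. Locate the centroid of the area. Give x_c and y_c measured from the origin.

rectangular body: A = 90 × 80 = 7200.00, centroid at (45.00, 40.00).
semicircular top: A = ½π·45² = 3180.86, centroid at (45.00, 99.10).
triangular fin: A = ½·30·25 = 375.00, centroid at (100.00, 8.33).
hole: A = −π·10² = -314.16, centroid at (48.00, 23.00).
ΣA = 10441.70 cm²
ΣAx_c = (7200.00)(45.00) + (3180.86)(45.00) + (375.00)(100.00) + (-314.16)(48.00) = 489559.17 cm³
ΣAy_c = (7200.00)(40.00) + (3180.86)(99.10) + (375.00)(8.33) + (-314.16)(23.00) = 599118.34 cm³
x_c = 489559.17 / 10441.70 = 46.88 cm
y_c = 599118.34 / 10441.70 = 57.38 cm

x_c = 46.88 cm, y_c = 57.38 cm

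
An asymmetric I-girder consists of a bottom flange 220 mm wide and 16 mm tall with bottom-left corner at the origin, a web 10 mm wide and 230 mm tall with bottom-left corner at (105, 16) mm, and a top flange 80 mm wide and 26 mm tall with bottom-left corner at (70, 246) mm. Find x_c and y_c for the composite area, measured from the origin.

x_c = 110.00 mm, y_c = 109.90 mm

Part | A | x̄ᵢ | ȳᵢ | A·x̄ᵢ | A·ȳᵢ
bottom flange | 3520.00 | 110.00 | 8.00 | 387200.00 | 28160.00
web | 2300.00 | 110.00 | 131.00 | 253000.00 | 301300.00
top flange | 2080.00 | 110.00 | 259.00 | 228800.00 | 538720.00
Σ | 7900.00 |  |  | 869000.00 | 868180.00
x_c = 869000.00 / 7900.00 = 110.00 mm
y_c = 868180.00 / 7900.00 = 109.90 mm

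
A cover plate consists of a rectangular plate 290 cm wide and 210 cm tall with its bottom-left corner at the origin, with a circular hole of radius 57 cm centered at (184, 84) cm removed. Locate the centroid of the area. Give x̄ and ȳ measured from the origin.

x̄ = 137.15 cm, ȳ = 109.23 cm

plate: A = 290 × 210 = 60900.00, centroid at (145.00, 105.00).
hole: A = −π·57² = -10207.03, centroid at (184.00, 84.00).
ΣA = 50692.97 cm²
ΣAx̄ = (60900.00)(145.00) + (-10207.03)(184.00) = 6952405.65 cm³
ΣAȳ = (60900.00)(105.00) + (-10207.03)(84.00) = 5537109.10 cm³
x̄ = 6952405.65 / 50692.97 = 137.15 cm
ȳ = 5537109.10 / 50692.97 = 109.23 cm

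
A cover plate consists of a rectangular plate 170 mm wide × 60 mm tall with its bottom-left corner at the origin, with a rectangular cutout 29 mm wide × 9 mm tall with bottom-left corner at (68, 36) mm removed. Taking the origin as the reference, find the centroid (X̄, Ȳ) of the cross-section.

X̄ = 85.07 mm, Ȳ = 29.72 mm

plate: A = 170 × 60 = 10200.00, centroid at (85.00, 30.00).
hole: A = −(29 × 9) = -261.00, centroid at (82.50, 40.50).
ΣA = 9939.00 mm², ΣAX̄ = 845467.50 mm³, ΣAȲ = 295429.50 mm³.
X̄ = 845467.50/9939.00 = 85.07 mm; Ȳ = 295429.50/9939.00 = 29.72 mm.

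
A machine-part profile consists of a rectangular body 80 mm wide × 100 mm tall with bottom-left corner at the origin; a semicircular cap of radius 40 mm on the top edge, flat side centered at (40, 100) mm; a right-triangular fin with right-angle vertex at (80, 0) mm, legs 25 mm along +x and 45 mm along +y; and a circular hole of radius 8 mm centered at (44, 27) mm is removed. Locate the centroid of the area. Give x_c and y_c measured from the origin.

rectangular body: A = 80 × 100 = 8000.00, centroid at (40.00, 50.00).
semicircular top: A = ½π·40² = 2513.27, centroid at (40.00, 116.98).
triangular fin: A = ½·25·45 = 562.50, centroid at (88.33, 15.00).
hole: A = −π·8² = -201.06, centroid at (44.00, 27.00).
ΣA = 10874.71 mm², ΣAx_c = 461371.74 mm³, ΣAy_c = 697002.91 mm³.
x_c = 461371.74/10874.71 = 42.43 mm; y_c = 697002.91/10874.71 = 64.09 mm.

x_c = 42.43 mm, y_c = 64.09 mm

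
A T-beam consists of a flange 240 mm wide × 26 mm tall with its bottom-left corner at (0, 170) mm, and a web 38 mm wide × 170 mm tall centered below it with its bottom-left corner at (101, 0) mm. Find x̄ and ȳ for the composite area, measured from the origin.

web: A = 38 × 170 = 6460.00, centroid at (120.00, 85.00).
flange: A = 240 × 26 = 6240.00, centroid at (120.00, 183.00).
ΣA = 12700.00 mm², ΣAx̄ = 1524000.00 mm³, ΣAȳ = 1691020.00 mm³.
x̄ = 1524000.00/12700.00 = 120.00 mm; ȳ = 1691020.00/12700.00 = 133.15 mm.

x̄ = 120.00 mm, ȳ = 133.15 mm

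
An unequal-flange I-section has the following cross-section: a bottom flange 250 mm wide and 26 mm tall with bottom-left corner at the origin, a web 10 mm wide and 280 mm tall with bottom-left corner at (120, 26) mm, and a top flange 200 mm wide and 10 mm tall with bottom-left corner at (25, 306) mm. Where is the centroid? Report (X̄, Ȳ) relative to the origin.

Part | A | x̄ᵢ | ȳᵢ | A·x̄ᵢ | A·ȳᵢ
bottom flange | 6500.00 | 125.00 | 13.00 | 812500.00 | 84500.00
web | 2800.00 | 125.00 | 166.00 | 350000.00 | 464800.00
top flange | 2000.00 | 125.00 | 311.00 | 250000.00 | 622000.00
Σ | 11300.00 |  |  | 1412500.00 | 1171300.00
X̄ = 1412500.00 / 11300.00 = 125.00 mm
Ȳ = 1171300.00 / 11300.00 = 103.65 mm

X̄ = 125.00 mm, Ȳ = 103.65 mm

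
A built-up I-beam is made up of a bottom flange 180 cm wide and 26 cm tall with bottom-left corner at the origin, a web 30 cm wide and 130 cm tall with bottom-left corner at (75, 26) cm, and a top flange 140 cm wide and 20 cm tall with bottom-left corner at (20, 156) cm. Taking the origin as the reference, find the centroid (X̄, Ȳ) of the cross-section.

bottom flange: A = 180 × 26 = 4680.00, centroid at (90.00, 13.00).
web: A = 30 × 130 = 3900.00, centroid at (90.00, 91.00).
top flange: A = 140 × 20 = 2800.00, centroid at (90.00, 166.00).
ΣA = 11380.00 cm², ΣAX̄ = 1024200.00 cm³, ΣAȲ = 880540.00 cm³.
X̄ = 1024200.00/11380.00 = 90.00 cm; Ȳ = 880540.00/11380.00 = 77.38 cm.

X̄ = 90.00 cm, Ȳ = 77.38 cm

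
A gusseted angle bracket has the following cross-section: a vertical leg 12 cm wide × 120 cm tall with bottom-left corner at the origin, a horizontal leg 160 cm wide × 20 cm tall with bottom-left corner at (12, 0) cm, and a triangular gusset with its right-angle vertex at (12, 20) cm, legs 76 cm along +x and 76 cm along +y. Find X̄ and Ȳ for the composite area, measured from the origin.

X̄ = 54.58 cm, Ȳ = 33.12 cm

vertical leg: A = 12 × 120 = 1440.00, centroid at (6.00, 60.00).
horizontal leg: A = 160 × 20 = 3200.00, centroid at (92.00, 10.00).
gusset: A = ½·76·76 = 2888.00, centroid at (37.33, 45.33).
ΣA = 7528.00 cm²
ΣAX̄ = (1440.00)(6.00) + (3200.00)(92.00) + (2888.00)(37.33) = 410858.67 cm³
ΣAȲ = (1440.00)(60.00) + (3200.00)(10.00) + (2888.00)(45.33) = 249322.67 cm³
X̄ = 410858.67 / 7528.00 = 54.58 cm
Ȳ = 249322.67 / 7528.00 = 33.12 cm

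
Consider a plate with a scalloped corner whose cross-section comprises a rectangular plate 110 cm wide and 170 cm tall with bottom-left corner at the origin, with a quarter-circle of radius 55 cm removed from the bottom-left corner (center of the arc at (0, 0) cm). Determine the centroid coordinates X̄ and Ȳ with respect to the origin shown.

X̄ = 59.61 cm, Ȳ = 93.97 cm

Part | A | x̄ᵢ | ȳᵢ | A·x̄ᵢ | A·ȳᵢ
plate | 18700.00 | 55.00 | 85.00 | 1028500.00 | 1589500.00
removed quarter-circle | -2375.83 | 23.34 | 23.34 | -55458.33 | -55458.33
Σ | 16324.17 |  |  | 973041.67 | 1534041.67
X̄ = 973041.67 / 16324.17 = 59.61 cm
Ȳ = 1534041.67 / 16324.17 = 93.97 cm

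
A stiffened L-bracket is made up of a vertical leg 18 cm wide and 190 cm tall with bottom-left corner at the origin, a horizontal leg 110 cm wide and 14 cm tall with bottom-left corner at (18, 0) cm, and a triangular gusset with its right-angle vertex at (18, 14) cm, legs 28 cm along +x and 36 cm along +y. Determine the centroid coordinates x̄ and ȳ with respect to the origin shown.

x̄ = 28.73 cm, ȳ = 63.83 cm

vertical leg: A = 18 × 190 = 3420.00, centroid at (9.00, 95.00).
horizontal leg: A = 110 × 14 = 1540.00, centroid at (73.00, 7.00).
gusset: A = ½·28·36 = 504.00, centroid at (27.33, 26.00).
ΣA = 5464.00 cm², ΣAx̄ = 156976.00 cm³, ΣAȳ = 348784.00 cm³.
x̄ = 156976.00/5464.00 = 28.73 cm; ȳ = 348784.00/5464.00 = 63.83 cm.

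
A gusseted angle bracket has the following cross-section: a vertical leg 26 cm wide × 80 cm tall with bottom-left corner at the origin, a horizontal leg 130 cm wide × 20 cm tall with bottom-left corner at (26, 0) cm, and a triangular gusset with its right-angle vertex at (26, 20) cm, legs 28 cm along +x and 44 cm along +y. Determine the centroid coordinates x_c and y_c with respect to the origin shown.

vertical leg: A = 26 × 80 = 2080.00, centroid at (13.00, 40.00).
horizontal leg: A = 130 × 20 = 2600.00, centroid at (91.00, 10.00).
gusset: A = ½·28·44 = 616.00, centroid at (35.33, 34.67).
ΣA = 5296.00 cm², ΣAx_c = 285405.33 cm³, ΣAy_c = 130554.67 cm³.
x_c = 285405.33/5296.00 = 53.89 cm; y_c = 130554.67/5296.00 = 24.65 cm.

x_c = 53.89 cm, y_c = 24.65 cm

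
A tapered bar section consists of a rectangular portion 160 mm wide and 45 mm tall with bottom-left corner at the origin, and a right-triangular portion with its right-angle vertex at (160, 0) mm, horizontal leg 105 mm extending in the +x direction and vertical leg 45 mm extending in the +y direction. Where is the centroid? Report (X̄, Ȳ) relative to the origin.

X̄ = 108.41 mm, Ȳ = 20.65 mm

Part | A | x̄ᵢ | ȳᵢ | A·x̄ᵢ | A·ȳᵢ
rectangular portion | 7200.00 | 80.00 | 22.50 | 576000.00 | 162000.00
triangular portion | 2362.50 | 195.00 | 15.00 | 460687.50 | 35437.50
Σ | 9562.50 |  |  | 1036687.50 | 197437.50
X̄ = 1036687.50 / 9562.50 = 108.41 mm
Ȳ = 197437.50 / 9562.50 = 20.65 mm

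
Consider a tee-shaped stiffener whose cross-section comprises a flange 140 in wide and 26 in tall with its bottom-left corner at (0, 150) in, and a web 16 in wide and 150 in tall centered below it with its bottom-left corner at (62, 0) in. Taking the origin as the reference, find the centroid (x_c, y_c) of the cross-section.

web: A = 16 × 150 = 2400.00, centroid at (70.00, 75.00).
flange: A = 140 × 26 = 3640.00, centroid at (70.00, 163.00).
ΣA = 6040.00 in²
ΣAx_c = (2400.00)(70.00) + (3640.00)(70.00) = 422800.00 in³
ΣAy_c = (2400.00)(75.00) + (3640.00)(163.00) = 773320.00 in³
x_c = 422800.00 / 6040.00 = 70.00 in
y_c = 773320.00 / 6040.00 = 128.03 in

x_c = 70.00 in, y_c = 128.03 in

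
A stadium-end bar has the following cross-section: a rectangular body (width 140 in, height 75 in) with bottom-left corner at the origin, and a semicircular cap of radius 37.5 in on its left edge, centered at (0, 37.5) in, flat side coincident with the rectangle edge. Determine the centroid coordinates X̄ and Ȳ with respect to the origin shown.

Part | A | x̄ᵢ | ȳᵢ | A·x̄ᵢ | A·ȳᵢ
rectangular body | 10500.00 | 70.00 | 37.50 | 735000.00 | 393750.00
semicircular end | 2208.93 | -15.92 | 37.50 | -35156.25 | 82834.96
Σ | 12708.93 |  |  | 699843.75 | 476584.96
X̄ = 699843.75 / 12708.93 = 55.07 in
Ȳ = 476584.96 / 12708.93 = 37.50 in

X̄ = 55.07 in, Ȳ = 37.50 in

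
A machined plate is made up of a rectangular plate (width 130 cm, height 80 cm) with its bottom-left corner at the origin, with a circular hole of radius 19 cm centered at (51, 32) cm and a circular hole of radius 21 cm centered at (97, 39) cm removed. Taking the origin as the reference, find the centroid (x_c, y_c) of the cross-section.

x_c = 61.39 cm, y_c = 41.33 cm

plate: A = 130 × 80 = 10400.00, centroid at (65.00, 40.00).
hole 1: A = −π·19² = -1134.11, centroid at (51.00, 32.00).
hole 2: A = −π·21² = -1385.44, centroid at (97.00, 39.00).
ΣA = 7880.44 cm²
ΣAx_c = (10400.00)(65.00) + (-1134.11)(51.00) + (-1385.44)(97.00) = 483772.23 cm³
ΣAy_c = (10400.00)(40.00) + (-1134.11)(32.00) + (-1385.44)(39.00) = 325676.07 cm³
x_c = 483772.23 / 7880.44 = 61.39 cm
y_c = 325676.07 / 7880.44 = 41.33 cm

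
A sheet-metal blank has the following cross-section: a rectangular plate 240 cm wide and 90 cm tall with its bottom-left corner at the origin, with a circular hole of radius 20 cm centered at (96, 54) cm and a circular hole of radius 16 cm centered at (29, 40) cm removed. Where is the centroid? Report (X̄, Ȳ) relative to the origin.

plate: A = 240 × 90 = 21600.00, centroid at (120.00, 45.00).
hole 1: A = −π·20² = -1256.64, centroid at (96.00, 54.00).
hole 2: A = −π·16² = -804.25, centroid at (29.00, 40.00).
ΣA = 19539.12 cm², ΣAX̄ = 2448039.66 cm³, ΣAȲ = 871971.69 cm³.
X̄ = 2448039.66/19539.12 = 125.29 cm; Ȳ = 871971.69/19539.12 = 44.63 cm.

X̄ = 125.29 cm, Ȳ = 44.63 cm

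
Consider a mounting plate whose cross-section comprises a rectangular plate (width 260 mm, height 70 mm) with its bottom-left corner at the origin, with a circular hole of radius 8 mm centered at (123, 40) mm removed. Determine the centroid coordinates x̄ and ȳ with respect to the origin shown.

plate: A = 260 × 70 = 18200.00, centroid at (130.00, 35.00).
hole: A = −π·8² = -201.06, centroid at (123.00, 40.00).
ΣA = 17998.94 mm², ΣAx̄ = 2341269.38 mm³, ΣAȳ = 628957.52 mm³.
x̄ = 2341269.38/17998.94 = 130.08 mm; ȳ = 628957.52/17998.94 = 34.94 mm.

x̄ = 130.08 mm, ȳ = 34.94 mm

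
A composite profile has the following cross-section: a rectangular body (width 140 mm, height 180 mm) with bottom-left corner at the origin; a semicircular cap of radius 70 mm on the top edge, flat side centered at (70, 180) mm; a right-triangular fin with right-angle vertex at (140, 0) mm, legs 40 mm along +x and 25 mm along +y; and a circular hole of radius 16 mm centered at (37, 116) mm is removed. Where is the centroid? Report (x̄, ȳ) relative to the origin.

rectangular body: A = 140 × 180 = 25200.00, centroid at (70.00, 90.00).
semicircular top: A = ½π·70² = 7696.90, centroid at (70.00, 209.71).
triangular fin: A = ½·40·25 = 500.00, centroid at (153.33, 8.33).
hole: A = −π·16² = -804.25, centroid at (37.00, 116.00).
ΣA = 32592.65 mm²
ΣAx̄ = (25200.00)(70.00) + (7696.90)(70.00) + (500.00)(153.33) + (-804.25)(37.00) = 2349692.64 mm³
ΣAȳ = (25200.00)(90.00) + (7696.90)(209.71) + (500.00)(8.33) + (-804.25)(116.00) = 3792982.96 mm³
x̄ = 2349692.64 / 32592.65 = 72.09 mm
ȳ = 3792982.96 / 32592.65 = 116.38 mm

x̄ = 72.09 mm, ȳ = 116.38 mm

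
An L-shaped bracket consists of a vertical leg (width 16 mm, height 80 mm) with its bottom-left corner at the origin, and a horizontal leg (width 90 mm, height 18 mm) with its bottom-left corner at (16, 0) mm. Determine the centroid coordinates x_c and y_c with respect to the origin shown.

vertical leg: A = 16 × 80 = 1280.00, centroid at (8.00, 40.00).
horizontal leg: A = 90 × 18 = 1620.00, centroid at (61.00, 9.00).
ΣA = 2900.00 mm²
ΣAx_c = (1280.00)(8.00) + (1620.00)(61.00) = 109060.00 mm³
ΣAy_c = (1280.00)(40.00) + (1620.00)(9.00) = 65780.00 mm³
x_c = 109060.00 / 2900.00 = 37.61 mm
y_c = 65780.00 / 2900.00 = 22.68 mm

x_c = 37.61 mm, y_c = 22.68 mm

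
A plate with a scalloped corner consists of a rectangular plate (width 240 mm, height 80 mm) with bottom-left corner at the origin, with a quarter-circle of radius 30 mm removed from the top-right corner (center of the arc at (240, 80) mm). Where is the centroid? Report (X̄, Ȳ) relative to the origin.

X̄ = 115.90 mm, Ȳ = 38.96 mm

Part | A | x̄ᵢ | ȳᵢ | A·x̄ᵢ | A·ȳᵢ
plate | 19200.00 | 120.00 | 40.00 | 2304000.00 | 768000.00
removed quarter-circle | -706.86 | 227.27 | 67.27 | -160646.00 | -47548.67
Σ | 18493.14 |  |  | 2143354.00 | 720451.33
X̄ = 2143354.00 / 18493.14 = 115.90 mm
Ȳ = 720451.33 / 18493.14 = 38.96 mm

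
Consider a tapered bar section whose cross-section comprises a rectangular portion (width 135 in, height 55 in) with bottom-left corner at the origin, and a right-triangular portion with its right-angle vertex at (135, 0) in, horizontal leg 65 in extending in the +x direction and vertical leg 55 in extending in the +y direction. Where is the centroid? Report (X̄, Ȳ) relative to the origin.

rectangular portion: A = 135 × 55 = 7425.00, centroid at (67.50, 27.50).
triangular portion: A = ½·65·55 = 1787.50, centroid at (156.67, 18.33).
ΣA = 9212.50 in², ΣAX̄ = 781229.17 in³, ΣAȲ = 236958.33 in³.
X̄ = 781229.17/9212.50 = 84.80 in; Ȳ = 236958.33/9212.50 = 25.72 in.

X̄ = 84.80 in, Ȳ = 25.72 in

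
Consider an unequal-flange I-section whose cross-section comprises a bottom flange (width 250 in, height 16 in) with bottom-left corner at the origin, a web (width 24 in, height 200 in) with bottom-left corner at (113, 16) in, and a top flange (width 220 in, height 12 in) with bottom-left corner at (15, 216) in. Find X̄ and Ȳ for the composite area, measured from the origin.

X̄ = 125.00 in, Ȳ = 102.70 in

bottom flange: A = 250 × 16 = 4000.00, centroid at (125.00, 8.00).
web: A = 24 × 200 = 4800.00, centroid at (125.00, 116.00).
top flange: A = 220 × 12 = 2640.00, centroid at (125.00, 222.00).
ΣA = 11440.00 in²
ΣAX̄ = (4000.00)(125.00) + (4800.00)(125.00) + (2640.00)(125.00) = 1430000.00 in³
ΣAȲ = (4000.00)(8.00) + (4800.00)(116.00) + (2640.00)(222.00) = 1174880.00 in³
X̄ = 1430000.00 / 11440.00 = 125.00 in
Ȳ = 1174880.00 / 11440.00 = 102.70 in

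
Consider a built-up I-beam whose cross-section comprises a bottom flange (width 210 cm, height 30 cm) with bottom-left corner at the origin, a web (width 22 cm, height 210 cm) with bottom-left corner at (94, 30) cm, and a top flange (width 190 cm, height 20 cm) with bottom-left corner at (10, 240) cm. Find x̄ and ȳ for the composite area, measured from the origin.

Part | A | x̄ᵢ | ȳᵢ | A·x̄ᵢ | A·ȳᵢ
bottom flange | 6300.00 | 105.00 | 15.00 | 661500.00 | 94500.00
web | 4620.00 | 105.00 | 135.00 | 485100.00 | 623700.00
top flange | 3800.00 | 105.00 | 250.00 | 399000.00 | 950000.00
Σ | 14720.00 |  |  | 1545600.00 | 1668200.00
x̄ = 1545600.00 / 14720.00 = 105.00 cm
ȳ = 1668200.00 / 14720.00 = 113.33 cm

x̄ = 105.00 cm, ȳ = 113.33 cm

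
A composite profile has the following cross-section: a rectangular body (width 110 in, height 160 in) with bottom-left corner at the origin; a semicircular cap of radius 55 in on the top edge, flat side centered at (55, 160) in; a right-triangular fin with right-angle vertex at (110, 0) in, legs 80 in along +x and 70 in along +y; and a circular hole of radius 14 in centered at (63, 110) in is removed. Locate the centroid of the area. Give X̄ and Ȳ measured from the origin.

rectangular body: A = 110 × 160 = 17600.00, centroid at (55.00, 80.00).
semicircular top: A = ½π·55² = 4751.66, centroid at (55.00, 183.34).
triangular fin: A = ½·80·70 = 2800.00, centroid at (136.67, 23.33).
hole: A = −π·14² = -615.75, centroid at (63.00, 110.00).
ΣA = 24535.91 in², ΣAX̄ = 1573215.52 in³, ΣAȲ = 2276782.68 in³.
X̄ = 1573215.52/24535.91 = 64.12 in; Ȳ = 2276782.68/24535.91 = 92.79 in.

X̄ = 64.12 in, Ȳ = 92.79 in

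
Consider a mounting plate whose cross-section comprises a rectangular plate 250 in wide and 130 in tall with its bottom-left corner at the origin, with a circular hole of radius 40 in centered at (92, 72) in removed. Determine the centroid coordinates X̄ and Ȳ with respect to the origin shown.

plate: A = 250 × 130 = 32500.00, centroid at (125.00, 65.00).
hole: A = −π·40² = -5026.55, centroid at (92.00, 72.00).
ΣA = 27473.45 in², ΣAX̄ = 3600057.56 in³, ΣAȲ = 1750588.53 in³.
X̄ = 3600057.56/27473.45 = 131.04 in; Ȳ = 1750588.53/27473.45 = 63.72 in.

X̄ = 131.04 in, Ȳ = 63.72 in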